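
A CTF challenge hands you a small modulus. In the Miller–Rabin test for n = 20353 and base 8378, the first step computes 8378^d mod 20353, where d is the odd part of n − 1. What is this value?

326

n − 1 = 20352 = 2^7 · 159, so s = 7 and d = 159.
8378^159 mod 20353 = 326.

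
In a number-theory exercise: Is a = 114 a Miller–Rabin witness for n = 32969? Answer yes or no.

no

n − 1 = 32968 = 2^3 · 4121, so s = 3 and d = 4121.
By repeated squaring, 114^4121 ≡ 28806 (mod 32969).
x_0 = 114^4121 mod 32969 = 28806.
x_0 is neither 1 nor 32968, so continue squaring.
x_1 = 28806^2 mod 32969 = 21844.
x_2 = 21844^2 mod 32969 = 32968.
x_2 ≡ −1, so 114 is not a witness.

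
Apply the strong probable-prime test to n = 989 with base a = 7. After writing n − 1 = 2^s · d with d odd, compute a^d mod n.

523

n − 1 = 988 = 2^2 · 247, so s = 2 and d = 247.
7^247 mod 989 = 523.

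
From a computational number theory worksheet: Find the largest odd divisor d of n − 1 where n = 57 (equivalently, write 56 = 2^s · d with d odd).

7

Halving: 56 → 28 → 14 → 7; 7 is odd.
So 56 = 2^3 · 7.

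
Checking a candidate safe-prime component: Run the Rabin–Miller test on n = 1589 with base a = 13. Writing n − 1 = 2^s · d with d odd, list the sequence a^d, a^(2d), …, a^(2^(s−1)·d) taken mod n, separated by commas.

727, 981

n − 1 = 1588 = 2^2 · 397, so s = 2 and d = 397.
x_0 = 13^397 mod 1589 = 727.
x_1 = 727^2 mod 1589 = 981.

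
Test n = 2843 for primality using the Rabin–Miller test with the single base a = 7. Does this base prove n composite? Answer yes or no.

n − 1 = 2842 = 2^1 · 1421, so s = 1 and d = 1421.
Repeated squaring mod 2843: 7^1 ≡ 7, 7^2 ≡ 49, 7^4 ≡ 2401, 7^8 ≡ 2040, 7^16 ≡ 2291, 7^32 ≡ 503, 7^64 ≡ 2825, 7^128 ≡ 324, 7^256 ≡ 2628, 7^512 ≡ 737, 7^1024 ≡ 156.
1421 = 1024 + 256 + 128 + 8 + 4 + 1, so 7^1421 ≡ 156·2628·324·2040·2401·7 ≡ 2842 (mod 2843).
x_0 = 7^1421 mod 2843 = 2842.
x_0 = 2842 ≡ −1, so 7 is not a witness.

no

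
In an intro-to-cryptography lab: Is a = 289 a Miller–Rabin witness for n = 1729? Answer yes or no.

no

n − 1 = 1728 = 2^6 · 27, so s = 6 and d = 27.
x_0 = 289^27 mod 1729 = 1.
x_0 = 1, so 289 is not a witness.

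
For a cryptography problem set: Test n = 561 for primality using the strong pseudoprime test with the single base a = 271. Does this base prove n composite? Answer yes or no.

yes

n − 1 = 560 = 2^4 · 35, so s = 4 and d = 35.
Repeated squaring mod 561: 271^1 ≡ 271, 271^2 ≡ 511, 271^4 ≡ 256, 271^8 ≡ 460, 271^16 ≡ 103, 271^32 ≡ 511.
35 = 32 + 2 + 1, so 271^35 ≡ 511·511·271 ≡ 373 (mod 561).
x_0 = 271^35 mod 561 = 373.
x_0 is neither 1 nor 560, so continue squaring.
x_1 = 373^2 mod 561 = 1.
x_1 = 1 but x_0 ≠ ±1, a nontrivial square root of 1 — 271 is a witness and 561 is composite.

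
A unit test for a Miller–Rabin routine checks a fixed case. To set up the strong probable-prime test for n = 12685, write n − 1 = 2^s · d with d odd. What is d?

Halving: 12684 → 6342 → 3171; 3171 is odd.
So 12684 = 2^2 · 3171.

3171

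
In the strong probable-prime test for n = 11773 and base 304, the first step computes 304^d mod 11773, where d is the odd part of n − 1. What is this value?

4513

n − 1 = 11772 = 2^2 · 2943, so s = 2 and d = 2943.
Repeated squaring mod 11773: 304^1 ≡ 304, 304^2 ≡ 10005, 304^4 ≡ 5979, 304^8 ≡ 5613, 304^16 ≡ 1221, 304^32 ≡ 7443, 304^64 ≡ 6284, 304^128 ≡ 2014, 304^256 ≡ 6284, 304^512 ≡ 2014, 304^1024 ≡ 6284, 304^2048 ≡ 2014.
2943 = 2048 + 512 + 256 + 64 + 32 + 16 + 8 + 4 + 2 + 1, so 304^2943 ≡ 2014·2014·6284·6284·7443·1221·5613·5979·10005·304 ≡ 4513 (mod 11773).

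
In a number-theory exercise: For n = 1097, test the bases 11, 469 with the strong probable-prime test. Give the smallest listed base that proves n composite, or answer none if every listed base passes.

n − 1 = 1096 = 2^3 · 137, so s = 3 and d = 137.
Base 11: x_0 = 11^137 mod 1097 = 79. x_0 is neither 1 nor 1096, so continue squaring. x_1 = 79^2 mod 1097 = 756. x_2 = 756^2 mod 1097 = 1096. x_2 ≡ −1, so 11 is not a witness.
Base 469: x_0 = 469^137 mod 1097 = 611. x_0 is neither 1 nor 1096, so continue squaring. x_1 = 611^2 mod 1097 = 341. x_2 = 341^2 mod 1097 = 1096. x_2 ≡ −1, so 469 is not a witness.
No listed base is a witness for 1097.

none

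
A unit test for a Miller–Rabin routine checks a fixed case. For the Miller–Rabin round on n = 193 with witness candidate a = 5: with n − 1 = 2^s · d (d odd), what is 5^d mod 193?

n − 1 = 192 = 2^6 · 3, so s = 6 and d = 3.
5^3 mod 193 = 125.

125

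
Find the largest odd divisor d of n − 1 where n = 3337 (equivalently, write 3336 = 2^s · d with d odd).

Halving: 3336 → 1668 → 834 → 417; 417 is odd.
So 3336 = 2^3 · 417.

417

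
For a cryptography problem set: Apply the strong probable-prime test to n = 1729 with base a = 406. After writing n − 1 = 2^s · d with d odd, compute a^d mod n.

n − 1 = 1728 = 2^6 · 27, so s = 6 and d = 27.
Repeated squaring mod 1729: 406^1 ≡ 406, 406^2 ≡ 581, 406^4 ≡ 406, 406^8 ≡ 581, 406^16 ≡ 406.
27 = 16 + 8 + 2 + 1, so 406^27 ≡ 406·581·581·406 ≡ 742 (mod 1729).

742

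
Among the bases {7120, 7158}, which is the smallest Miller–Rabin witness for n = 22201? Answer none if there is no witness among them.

n − 1 = 22200 = 2^3 · 2775, so s = 3 and d = 2775.
Base 7120: x_0 = 7120^2775 mod 22201 = 12323. x_0 is neither 1 nor 22200, so continue squaring. x_1 = 12323^2 mod 22201 = 1489. x_2 = 1489^2 mod 22201 = 19222. Reached i = s−1 = 2 without hitting −1: 7120 is a Miller–Rabin witness and 22201 is composite.
Base 7158: x_0 = 7158^2775 mod 22201 = 12517. x_0 is neither 1 nor 22200, so continue squaring. x_1 = 12517^2 mod 22201 = 2832. x_2 = 2832^2 mod 22201 = 5663. Reached i = s−1 = 2 without hitting −1: 7158 is a Miller–Rabin witness and 22201 is composite.
The smallest witness among the given bases is 7120.

7120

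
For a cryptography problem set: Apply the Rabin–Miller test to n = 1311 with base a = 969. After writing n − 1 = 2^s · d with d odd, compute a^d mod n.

n − 1 = 1310 = 2^1 · 655, so s = 1 and d = 655.
Repeated squaring mod 1311: 969^1 ≡ 969, 969^2 ≡ 285, 969^4 ≡ 1254, 969^8 ≡ 627, 969^16 ≡ 1140, 969^32 ≡ 399, 969^64 ≡ 570, 969^128 ≡ 1083, 969^256 ≡ 855, 969^512 ≡ 798.
655 = 512 + 128 + 8 + 4 + 2 + 1, so 969^655 ≡ 798·1083·627·1254·285·969 ≡ 798 (mod 1311).

798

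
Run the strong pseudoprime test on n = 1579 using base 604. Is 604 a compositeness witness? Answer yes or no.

n − 1 = 1578 = 2^1 · 789, so s = 1 and d = 789.
x_0 = 604^789 mod 1579 = 1578.
x_0 = 1578 ≡ −1, so 604 is not a witness.

no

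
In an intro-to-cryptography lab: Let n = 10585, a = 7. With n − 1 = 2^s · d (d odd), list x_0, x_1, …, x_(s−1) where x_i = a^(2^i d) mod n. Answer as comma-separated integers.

n − 1 = 10584 = 2^3 · 1323, so s = 3 and d = 1323.
x_0 = 7^1323 mod 10585 = 5453.
x_1 = 5453^2 mod 10585 = 1944.
x_2 = 1944^2 mod 10585 = 291.

5453, 1944, 291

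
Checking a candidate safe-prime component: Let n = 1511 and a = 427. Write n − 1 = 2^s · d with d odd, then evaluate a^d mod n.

1

n − 1 = 1510 = 2^1 · 755, so s = 1 and d = 755.
427^755 mod 1511 = 1.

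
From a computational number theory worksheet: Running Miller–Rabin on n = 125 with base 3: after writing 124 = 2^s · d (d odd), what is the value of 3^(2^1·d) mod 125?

n − 1 = 124 = 2^2 · 31, so s = 2 and d = 31.
x_0 = 3^31 mod 125 = 72.
x_1 = 72^2 mod 125 = 59.

59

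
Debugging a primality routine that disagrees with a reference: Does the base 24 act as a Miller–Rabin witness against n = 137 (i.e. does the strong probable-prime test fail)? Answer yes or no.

n − 1 = 136 = 2^3 · 17, so s = 3 and d = 17.
x_0 = 24^17 mod 137 = 41.
x_0 is neither 1 nor 136, so continue squaring.
x_1 = 41^2 mod 137 = 37.
x_2 = 37^2 mod 137 = 136.
x_2 ≡ −1, so 24 is not a witness.

no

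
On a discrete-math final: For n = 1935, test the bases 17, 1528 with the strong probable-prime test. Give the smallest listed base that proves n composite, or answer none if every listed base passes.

17

n − 1 = 1934 = 2^1 · 967, so s = 1 and d = 967.
Base 17: x_0 = 17^967 mod 1935 = 1178. x_0 ∉ {1, 1934} and s = 1, so 17 is a Miller–Rabin witness and 1935 is composite.
Base 1528: x_0 = 1528^967 mod 1935 = 367. x_0 ∉ {1, 1934} and s = 1, so 1528 is a Miller–Rabin witness and 1935 is composite.
The smallest witness among the given bases is 17.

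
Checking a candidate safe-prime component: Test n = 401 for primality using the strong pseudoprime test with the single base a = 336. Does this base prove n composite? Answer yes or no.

n − 1 = 400 = 2^4 · 25, so s = 4 and d = 25.
Repeated squaring mod 401: 336^1 ≡ 336, 336^2 ≡ 215, 336^4 ≡ 110, 336^8 ≡ 70, 336^16 ≡ 88.
25 = 16 + 8 + 1, so 336^25 ≡ 88·70·336 ≡ 199 (mod 401).
x_0 = 336^25 mod 401 = 199.
x_0 is neither 1 nor 400, so continue squaring.
x_1 = 199^2 mod 401 = 303.
x_2 = 303^2 mod 401 = 381.
x_3 = 381^2 mod 401 = 400.
x_3 ≡ −1, so 336 is not a witness.

no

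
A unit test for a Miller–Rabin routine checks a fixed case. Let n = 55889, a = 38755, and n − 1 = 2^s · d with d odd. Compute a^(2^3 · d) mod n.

1

n − 1 = 55888 = 2^4 · 3493, so s = 4 and d = 3493.
x_0 = 38755^3493 mod 55889 = 4001.
x_1 = 4001^2 mod 55889 = 23747.
x_2 = 23747^2 mod 55889 = 55888.
x_3 = 55888^2 mod 55889 = 1.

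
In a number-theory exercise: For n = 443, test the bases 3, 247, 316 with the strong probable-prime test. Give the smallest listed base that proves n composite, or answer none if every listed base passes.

n − 1 = 442 = 2^1 · 221, so s = 1 and d = 221.
Base 3: x_0 = 3^221 mod 443 = 1. x_0 = 1, so 3 is not a witness.
Base 247: x_0 = 247^221 mod 443 = 442. x_0 = 442 ≡ −1, so 247 is not a witness.
Base 316: x_0 = 316^221 mod 443 = 1. x_0 = 1, so 316 is not a witness.
No listed base is a witness for 443.

none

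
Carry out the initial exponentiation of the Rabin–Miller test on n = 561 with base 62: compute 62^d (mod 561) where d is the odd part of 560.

n − 1 = 560 = 2^4 · 35, so s = 4 and d = 35.
Repeated squaring mod 561: 62^1 ≡ 62, 62^2 ≡ 478, 62^4 ≡ 157, 62^8 ≡ 526, 62^16 ≡ 103, 62^32 ≡ 511.
35 = 32 + 2 + 1, so 62^35 ≡ 511·478·62 ≡ 362 (mod 561).

362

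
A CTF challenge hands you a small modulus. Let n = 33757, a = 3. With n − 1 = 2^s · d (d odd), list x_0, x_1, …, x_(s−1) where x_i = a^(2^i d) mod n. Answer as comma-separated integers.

n − 1 = 33756 = 2^2 · 8439, so s = 2 and d = 8439.
x_0 = 3^8439 mod 33757 = 33756.
x_1 = 33756^2 mod 33757 = 1.

33756, 1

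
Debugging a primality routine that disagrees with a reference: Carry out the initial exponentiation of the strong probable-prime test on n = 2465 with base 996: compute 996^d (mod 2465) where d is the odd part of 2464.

n − 1 = 2464 = 2^5 · 77, so s = 5 and d = 77.
Repeated squaring mod 2465: 996^1 ≡ 996, 996^2 ≡ 1086, 996^4 ≡ 1126, 996^8 ≡ 866, 996^16 ≡ 596, 996^32 ≡ 256, 996^64 ≡ 1446.
77 = 64 + 8 + 4 + 1, so 996^77 ≡ 1446·866·1126·996 ≡ 1201 (mod 2465).

1201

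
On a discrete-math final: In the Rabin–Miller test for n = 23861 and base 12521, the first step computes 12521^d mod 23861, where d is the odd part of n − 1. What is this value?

n − 1 = 23860 = 2^2 · 5965, so s = 2 and d = 5965.
12521^5965 mod 23861 = 9861.

9861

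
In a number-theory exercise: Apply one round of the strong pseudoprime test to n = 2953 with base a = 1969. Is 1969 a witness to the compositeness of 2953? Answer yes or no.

n − 1 = 2952 = 2^3 · 369, so s = 3 and d = 369.
x_0 = 1969^369 mod 2953 = 2952.
x_0 = 2952 ≡ −1, so 1969 is not a witness.

no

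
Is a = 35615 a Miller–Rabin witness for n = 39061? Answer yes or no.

no

n − 1 = 39060 = 2^2 · 9765, so s = 2 and d = 9765.
x_0 = 35615^9765 mod 39061 = 39060.
x_0 = 39060 ≡ −1, so 35615 is not a witness.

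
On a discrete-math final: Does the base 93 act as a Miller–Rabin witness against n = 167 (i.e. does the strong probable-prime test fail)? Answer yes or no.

no

n − 1 = 166 = 2^1 · 83, so s = 1 and d = 83.
x_0 = 93^83 mod 167 = 1.
x_0 = 1, so 93 is not a witness.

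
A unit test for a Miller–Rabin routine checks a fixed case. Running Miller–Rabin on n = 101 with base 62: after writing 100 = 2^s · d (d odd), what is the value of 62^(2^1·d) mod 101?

n − 1 = 100 = 2^2 · 25, so s = 2 and d = 25.
x_0 = 62^25 mod 101 = 10.
x_1 = 10^2 mod 101 = 100.

100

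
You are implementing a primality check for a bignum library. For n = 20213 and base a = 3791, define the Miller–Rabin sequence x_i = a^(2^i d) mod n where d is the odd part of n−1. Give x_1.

13345

n − 1 = 20212 = 2^2 · 5053, so s = 2 and d = 5053.
By repeated squaring, 3791^5053 ≡ 15062 (mod 20213).
x_0 = 15062.
x_1 = 15062^2 mod 20213 = 13345.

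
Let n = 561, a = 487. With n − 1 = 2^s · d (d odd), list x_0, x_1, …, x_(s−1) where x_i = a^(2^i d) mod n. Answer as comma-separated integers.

430, 331, 166, 67

n − 1 = 560 = 2^4 · 35, so s = 4 and d = 35.
x_0 = 487^35 mod 561 = 430.
x_1 = 430^2 mod 561 = 331.
x_2 = 331^2 mod 561 = 166.
x_3 = 166^2 mod 561 = 67.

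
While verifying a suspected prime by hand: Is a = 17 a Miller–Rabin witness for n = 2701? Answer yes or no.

n − 1 = 2700 = 2^2 · 675, so s = 2 and d = 675.
x_0 = 17^675 mod 2701 = 2066.
x_0 is neither 1 nor 2700, so continue squaring.
x_1 = 2066^2 mod 2701 = 776.
Reached i = s−1 = 1 without hitting −1: 17 is a Miller–Rabin witness and 2701 is composite.

yes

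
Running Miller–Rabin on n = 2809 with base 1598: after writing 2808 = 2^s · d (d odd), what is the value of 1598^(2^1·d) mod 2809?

n − 1 = 2808 = 2^3 · 351, so s = 3 and d = 351.
x_0 = 1598^351 mod 2809 = 30.
x_1 = 30^2 mod 2809 = 900.

900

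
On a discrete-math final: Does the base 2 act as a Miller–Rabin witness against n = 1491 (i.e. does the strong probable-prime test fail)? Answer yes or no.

yes

n − 1 = 1490 = 2^1 · 745, so s = 1 and d = 745.
Repeated squaring mod 1491: 2^1 ≡ 2, 2^2 ≡ 4, 2^4 ≡ 16, 2^8 ≡ 256, 2^16 ≡ 1423, 2^32 ≡ 151, 2^64 ≡ 436, 2^128 ≡ 739, 2^256 ≡ 415, 2^512 ≡ 760.
745 = 512 + 128 + 64 + 32 + 8 + 1, so 2^745 ≡ 760·739·436·151·256·2 ≡ 527 (mod 1491).
x_0 = 2^745 mod 1491 = 527.
x_0 ∉ {1, 1490} and s = 1, so 2 is a Miller–Rabin witness and 1491 is composite.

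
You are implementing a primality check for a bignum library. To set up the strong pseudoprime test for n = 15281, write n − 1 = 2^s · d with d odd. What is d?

955

Halving: 15280 → 7640 → 3820 → 1910 → 955; 955 is odd.
So 15280 = 2^4 · 955.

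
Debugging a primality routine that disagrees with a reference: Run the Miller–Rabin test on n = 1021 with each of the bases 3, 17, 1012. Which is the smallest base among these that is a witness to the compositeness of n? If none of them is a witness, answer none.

n − 1 = 1020 = 2^2 · 255, so s = 2 and d = 255.
Base 3: x_0 = 3^255 mod 1021 = 1020. x_0 = 1020 ≡ −1, so 3 is not a witness.
Base 17: x_0 = 17^255 mod 1021 = 1020. x_0 = 1020 ≡ −1, so 17 is not a witness.
Base 1012: x_0 = 1012^255 mod 1021 = 1020. x_0 = 1020 ≡ −1, so 1012 is not a witness.
No listed base is a witness for 1021.

none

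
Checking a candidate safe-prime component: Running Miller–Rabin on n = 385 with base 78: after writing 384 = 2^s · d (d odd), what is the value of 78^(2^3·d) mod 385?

1

n − 1 = 384 = 2^7 · 3, so s = 7 and d = 3.
x_0 = 78^3 mod 385 = 232.
x_1 = 232^2 mod 385 = 309.
x_2 = 309^2 mod 385 = 1.
x_3 = 1^2 mod 385 = 1.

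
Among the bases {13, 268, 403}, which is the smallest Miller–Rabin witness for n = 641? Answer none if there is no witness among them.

n − 1 = 640 = 2^7 · 5, so s = 7 and d = 5.
Base 13: x_0 = 13^5 mod 641 = 154. x_0 is neither 1 nor 640, so continue squaring. x_1 = 154^2 mod 641 = 640. x_1 ≡ −1, so 13 is not a witness.
Base 268: x_0 = 268^5 mod 641 = 84. x_0 is neither 1 nor 640, so continue squaring. x_1 = 84^2 mod 641 = 5. x_2 = 5^2 mod 641 = 25. x_3 = 25^2 mod 641 = 625. x_4 = 625^2 mod 641 = 256. x_5 = 256^2 mod 641 = 154. x_6 = 154^2 mod 641 = 640. x_6 ≡ −1, so 268 is not a witness.
Base 403: x_0 = 403^5 mod 641 = 232. x_0 is neither 1 nor 640, so continue squaring. x_1 = 232^2 mod 641 = 621. x_2 = 621^2 mod 641 = 400. x_3 = 400^2 mod 641 = 391. x_4 = 391^2 mod 641 = 323. x_5 = 323^2 mod 641 = 487. x_6 = 487^2 mod 641 = 640. x_6 ≡ −1, so 403 is not a witness.
No listed base is a witness for 641.

none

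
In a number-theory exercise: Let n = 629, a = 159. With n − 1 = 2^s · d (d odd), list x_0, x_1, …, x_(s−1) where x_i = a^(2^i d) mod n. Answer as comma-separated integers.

n − 1 = 628 = 2^2 · 157, so s = 2 and d = 157.
x_0 = 159^157 mod 629 = 418.
x_1 = 418^2 mod 629 = 491.

418, 491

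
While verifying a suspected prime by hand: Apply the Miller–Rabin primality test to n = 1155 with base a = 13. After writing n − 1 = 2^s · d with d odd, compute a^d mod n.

1063

n − 1 = 1154 = 2^1 · 577, so s = 1 and d = 577.
By repeated squaring, 13^577 ≡ 1063 (mod 1155).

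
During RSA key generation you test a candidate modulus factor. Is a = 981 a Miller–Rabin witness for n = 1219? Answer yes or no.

yes

n − 1 = 1218 = 2^1 · 609, so s = 1 and d = 609.
x_0 = 981^609 mod 1219 = 67.
x_0 ∉ {1, 1218} and s = 1, so 981 is a Miller–Rabin witness and 1219 is composite.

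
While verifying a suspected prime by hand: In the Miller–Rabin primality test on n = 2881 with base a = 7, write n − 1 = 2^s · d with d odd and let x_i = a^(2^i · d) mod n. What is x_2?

732

n − 1 = 2880 = 2^6 · 45, so s = 6 and d = 45.
x_0 = 7^45 mod 2881 = 1934.
x_1 = 1934^2 mod 2881 = 818.
x_2 = 818^2 mod 2881 = 732.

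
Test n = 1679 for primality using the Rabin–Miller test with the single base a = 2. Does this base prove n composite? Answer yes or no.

n − 1 = 1678 = 2^1 · 839, so s = 1 and d = 839.
x_0 = 2^839 mod 1679 = 77.
x_0 ∉ {1, 1678} and s = 1, so 2 is a Miller–Rabin witness and 1679 is composite.

yes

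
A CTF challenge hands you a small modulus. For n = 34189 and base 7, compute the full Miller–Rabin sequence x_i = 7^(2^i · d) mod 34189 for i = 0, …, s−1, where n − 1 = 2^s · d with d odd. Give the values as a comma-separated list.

28983, 24748

n − 1 = 34188 = 2^2 · 8547, so s = 2 and d = 8547.
x_0 = 7^8547 mod 34189 = 28983.
x_1 = 28983^2 mod 34189 = 24748.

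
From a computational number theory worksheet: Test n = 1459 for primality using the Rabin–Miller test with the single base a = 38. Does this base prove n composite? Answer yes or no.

n − 1 = 1458 = 2^1 · 729, so s = 1 and d = 729.
x_0 = 38^729 mod 1459 = 1458.
x_0 = 1458 ≡ −1, so 38 is not a witness.

no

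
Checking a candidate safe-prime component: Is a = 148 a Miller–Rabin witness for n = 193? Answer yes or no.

n − 1 = 192 = 2^6 · 3, so s = 6 and d = 3.
x_0 = 148^3 mod 193 = 164.
x_0 is neither 1 nor 192, so continue squaring.
x_1 = 164^2 mod 193 = 69.
x_2 = 69^2 mod 193 = 129.
x_3 = 129^2 mod 193 = 43.
x_4 = 43^2 mod 193 = 112.
x_5 = 112^2 mod 193 = 192.
x_5 ≡ −1, so 148 is not a witness.

no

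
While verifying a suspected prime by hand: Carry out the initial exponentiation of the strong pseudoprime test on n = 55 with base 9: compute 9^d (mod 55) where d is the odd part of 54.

4

n − 1 = 54 = 2^1 · 27, so s = 1 and d = 27.
9^27 mod 55 = 4.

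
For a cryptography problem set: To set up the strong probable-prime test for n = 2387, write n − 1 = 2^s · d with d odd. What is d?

1193

Halving: 2386 → 1193; 1193 is odd.
So 2386 = 2^1 · 1193.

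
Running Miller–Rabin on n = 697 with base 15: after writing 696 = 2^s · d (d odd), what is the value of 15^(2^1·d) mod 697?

n − 1 = 696 = 2^3 · 87, so s = 3 and d = 87.
Repeated squaring mod 697: 15^1 ≡ 15, 15^2 ≡ 225, 15^4 ≡ 441, 15^8 ≡ 18, 15^16 ≡ 324, 15^32 ≡ 426, 15^64 ≡ 256.
87 = 64 + 16 + 4 + 2 + 1, so 15^87 ≡ 256·324·441·225·15 ≡ 280 (mod 697).
x_0 = 280.
x_1 = 280^2 mod 697 = 336.

336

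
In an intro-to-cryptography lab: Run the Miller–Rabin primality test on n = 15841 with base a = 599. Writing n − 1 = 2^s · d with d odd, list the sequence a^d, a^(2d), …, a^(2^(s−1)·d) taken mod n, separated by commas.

6945, 13021, 218, 1, 1

n − 1 = 15840 = 2^5 · 495, so s = 5 and d = 495.
x_0 = 599^495 mod 15841 = 6945.
x_1 = 6945^2 mod 15841 = 13021.
x_2 = 13021^2 mod 15841 = 218.
x_3 = 218^2 mod 15841 = 1.
x_4 = 1^2 mod 15841 = 1.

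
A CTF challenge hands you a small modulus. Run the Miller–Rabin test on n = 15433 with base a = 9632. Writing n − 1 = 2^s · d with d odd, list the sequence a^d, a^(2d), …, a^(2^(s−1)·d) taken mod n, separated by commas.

602, 7445, 8122

n − 1 = 15432 = 2^3 · 1929, so s = 3 and d = 1929.
x_0 = 9632^1929 mod 15433 = 602.
x_1 = 602^2 mod 15433 = 7445.
x_2 = 7445^2 mod 15433 = 8122.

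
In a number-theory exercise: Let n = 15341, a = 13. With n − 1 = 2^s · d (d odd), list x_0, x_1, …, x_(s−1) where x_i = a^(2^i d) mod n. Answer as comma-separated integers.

n − 1 = 15340 = 2^2 · 3835, so s = 2 and d = 3835.
x_0 = 13^3835 mod 15341 = 1343.
x_1 = 1343^2 mod 15341 = 8752.

1343, 8752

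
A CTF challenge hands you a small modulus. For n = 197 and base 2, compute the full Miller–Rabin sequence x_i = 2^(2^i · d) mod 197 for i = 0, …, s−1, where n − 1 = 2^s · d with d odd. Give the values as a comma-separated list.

183, 196

n − 1 = 196 = 2^2 · 49, so s = 2 and d = 49.
x_0 = 2^49 mod 197 = 183.
x_1 = 183^2 mod 197 = 196.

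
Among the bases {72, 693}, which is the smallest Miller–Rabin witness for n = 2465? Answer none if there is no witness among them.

none

n − 1 = 2464 = 2^5 · 77, so s = 5 and d = 77.
Base 72: x_0 = 72^77 mod 2465 = 1177. x_0 is neither 1 nor 2464, so continue squaring. x_1 = 1177^2 mod 2465 = 2464. x_1 ≡ −1, so 72 is not a witness.
Base 693: x_0 = 693^77 mod 2465 = 1288. x_0 is neither 1 nor 2464, so continue squaring. x_1 = 1288^2 mod 2465 = 2464. x_1 ≡ −1, so 693 is not a witness.
No listed base is a witness for 2465.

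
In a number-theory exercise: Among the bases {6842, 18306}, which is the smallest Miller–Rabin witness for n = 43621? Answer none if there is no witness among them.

none

n − 1 = 43620 = 2^2 · 10905, so s = 2 and d = 10905.
Base 6842: x_0 = 6842^10905 mod 43621 = 1. x_0 = 1, so 6842 is not a witness.
Base 18306: x_0 = 18306^10905 mod 43621 = 1. x_0 = 1, so 18306 is not a witness.
No listed base is a witness for 43621.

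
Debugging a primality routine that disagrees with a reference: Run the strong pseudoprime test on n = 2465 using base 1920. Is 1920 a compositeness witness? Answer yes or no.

yes

n − 1 = 2464 = 2^5 · 77, so s = 5 and d = 77.
x_0 = 1920^77 mod 2465 = 985.
x_0 is neither 1 nor 2464, so continue squaring.
x_1 = 985^2 mod 2465 = 1480.
x_2 = 1480^2 mod 2465 = 1480.
x_3 = 1480^2 mod 2465 = 1480.
x_4 = 1480^2 mod 2465 = 1480.
Reached i = s−1 = 4 without hitting −1: 1920 is a Miller–Rabin witness and 2465 is composite.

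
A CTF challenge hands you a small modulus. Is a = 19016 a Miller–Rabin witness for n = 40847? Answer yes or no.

no

n − 1 = 40846 = 2^1 · 20423, so s = 1 and d = 20423.
x_0 = 19016^20423 mod 40847 = 1.
x_0 = 1, so 19016 is not a witness.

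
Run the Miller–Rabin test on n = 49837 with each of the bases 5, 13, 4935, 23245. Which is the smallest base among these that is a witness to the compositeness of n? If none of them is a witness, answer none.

5

n − 1 = 49836 = 2^2 · 12459, so s = 2 and d = 12459.
Base 5: x_0 = 5^12459 mod 49837 = 7896. x_0 is neither 1 nor 49836, so continue squaring. x_1 = 7896^2 mod 49837 = 729. Reached i = s−1 = 1 without hitting −1: 5 is a Miller–Rabin witness and 49837 is composite.
Base 13: x_0 = 13^12459 mod 49837 = 45080. x_0 is neither 1 nor 49836, so continue squaring. x_1 = 45080^2 mod 49837 = 3051. Reached i = s−1 = 1 without hitting −1: 13 is a Miller–Rabin witness and 49837 is composite.
Base 4935: x_0 = 4935^12459 mod 49837 = 8. x_0 is neither 1 nor 49836, so continue squaring. x_1 = 8^2 mod 49837 = 64. Reached i = s−1 = 1 without hitting −1: 4935 is a Miller–Rabin witness and 49837 is composite.
Base 23245: x_0 = 23245^12459 mod 49837 = 18144. x_0 is neither 1 nor 49836, so continue squaring. x_1 = 18144^2 mod 49837 = 31351. Reached i = s−1 = 1 without hitting −1: 23245 is a Miller–Rabin witness and 49837 is composite.
The smallest witness among the given bases is 5.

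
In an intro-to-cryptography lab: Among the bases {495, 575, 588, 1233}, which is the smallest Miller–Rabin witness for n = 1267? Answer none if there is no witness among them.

n − 1 = 1266 = 2^1 · 633, so s = 1 and d = 633.
Base 495: x_0 = 495^633 mod 1267 = 1266. x_0 = 1266 ≡ −1, so 495 is not a witness.
Base 575: x_0 = 575^633 mod 1267 = 1079. x_0 ∉ {1, 1266} and s = 1, so 575 is a Miller–Rabin witness and 1267 is composite.
Base 588: x_0 = 588^633 mod 1267 = 987. x_0 ∉ {1, 1266} and s = 1, so 588 is a Miller–Rabin witness and 1267 is composite.
Base 1233: x_0 = 1233^633 mod 1267 = 1240. x_0 ∉ {1, 1266} and s = 1, so 1233 is a Miller–Rabin witness and 1267 is composite.
The smallest witness among the given bases is 575.

575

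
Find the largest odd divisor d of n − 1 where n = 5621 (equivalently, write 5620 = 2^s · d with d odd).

1405

Halving: 5620 → 2810 → 1405; 1405 is odd.
So 5620 = 2^2 · 1405.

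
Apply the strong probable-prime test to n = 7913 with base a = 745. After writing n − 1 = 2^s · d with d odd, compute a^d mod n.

n − 1 = 7912 = 2^3 · 989, so s = 3 and d = 989.
745^989 mod 7913 = 1094.

1094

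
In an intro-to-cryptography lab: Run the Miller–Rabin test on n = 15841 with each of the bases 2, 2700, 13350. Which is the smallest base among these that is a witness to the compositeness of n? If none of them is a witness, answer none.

none

n − 1 = 15840 = 2^5 · 495, so s = 5 and d = 495.
Base 2: x_0 = 2^495 mod 15841 = 1. x_0 = 1, so 2 is not a witness.
Base 2700: x_0 = 2700^495 mod 15841 = 15840. x_0 = 15840 ≡ −1, so 2700 is not a witness.
Base 13350: x_0 = 13350^495 mod 15841 = 1. x_0 = 1, so 13350 is not a witness.
No listed base is a witness for 15841.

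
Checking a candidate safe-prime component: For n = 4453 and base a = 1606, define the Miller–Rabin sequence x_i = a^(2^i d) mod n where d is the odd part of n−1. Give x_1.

n − 1 = 4452 = 2^2 · 1113, so s = 2 and d = 1113.
x_0 = 1606^1113 mod 4453 = 1168.
x_1 = 1168^2 mod 4453 = 1606.

1606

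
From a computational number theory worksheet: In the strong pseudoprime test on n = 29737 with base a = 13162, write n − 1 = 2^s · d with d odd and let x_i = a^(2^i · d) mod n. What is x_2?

n − 1 = 29736 = 2^3 · 3717, so s = 3 and d = 3717.
Repeated squaring mod 29737: 13162^1 ≡ 13162, 13162^2 ≡ 20219, 13162^4 ≡ 13422, 13162^8 ≡ 3338, 13162^16 ≡ 20606, 13162^32 ≡ 22350, 13162^64 ≡ 374, 13162^128 ≡ 20928, 13162^256 ≡ 14648, 13162^512 ≡ 11449, 13162^1024 ≡ 28642, 13162^2048 ≡ 9545.
3717 = 2048 + 1024 + 512 + 128 + 4 + 1, so 13162^3717 ≡ 9545·28642·11449·20928·13422·13162 ≡ 16487 (mod 29737).
x_0 = 16487.
x_1 = 16487^2 mod 29737 = 24989.
x_2 = 24989^2 mod 29737 = 2858.

2858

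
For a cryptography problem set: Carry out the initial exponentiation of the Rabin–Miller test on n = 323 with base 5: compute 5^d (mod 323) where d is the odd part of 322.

175

n − 1 = 322 = 2^1 · 161, so s = 1 and d = 161.
5^161 mod 323 = 175.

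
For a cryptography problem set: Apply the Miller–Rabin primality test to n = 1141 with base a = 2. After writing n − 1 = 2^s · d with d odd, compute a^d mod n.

n − 1 = 1140 = 2^2 · 285, so s = 2 and d = 285.
Repeated squaring mod 1141: 2^1 ≡ 2, 2^2 ≡ 4, 2^4 ≡ 16, 2^8 ≡ 256, 2^16 ≡ 499, 2^32 ≡ 263, 2^64 ≡ 709, 2^128 ≡ 641, 2^256 ≡ 121.
285 = 256 + 16 + 8 + 4 + 1, so 2^285 ≡ 121·499·256·16·2 ≡ 127 (mod 1141).

127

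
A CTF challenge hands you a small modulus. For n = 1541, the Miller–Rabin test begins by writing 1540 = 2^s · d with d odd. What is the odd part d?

385

Halving: 1540 → 770 → 385; 385 is odd.
So 1540 = 2^2 · 385.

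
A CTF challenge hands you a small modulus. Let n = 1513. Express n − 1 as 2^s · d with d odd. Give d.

Halving: 1512 → 756 → 378 → 189; 189 is odd.
So 1512 = 2^3 · 189.

189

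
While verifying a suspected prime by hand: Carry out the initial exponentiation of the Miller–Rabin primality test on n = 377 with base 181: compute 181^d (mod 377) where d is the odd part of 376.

103

n − 1 = 376 = 2^3 · 47, so s = 3 and d = 47.
Repeated squaring mod 377: 181^1 ≡ 181, 181^2 ≡ 339, 181^4 ≡ 313, 181^8 ≡ 326, 181^16 ≡ 339, 181^32 ≡ 313.
47 = 32 + 8 + 4 + 2 + 1, so 181^47 ≡ 313·326·313·339·181 ≡ 103 (mod 377).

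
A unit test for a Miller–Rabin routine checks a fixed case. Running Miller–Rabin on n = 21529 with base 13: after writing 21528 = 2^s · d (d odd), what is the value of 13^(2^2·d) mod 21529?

n − 1 = 21528 = 2^3 · 2691, so s = 3 and d = 2691.
x_0 = 13^2691 mod 21529 = 1.
x_1 = 1^2 mod 21529 = 1.
x_2 = 1^2 mod 21529 = 1.

1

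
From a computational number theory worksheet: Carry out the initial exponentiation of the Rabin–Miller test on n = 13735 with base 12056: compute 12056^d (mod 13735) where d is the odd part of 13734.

n − 1 = 13734 = 2^1 · 6867, so s = 1 and d = 6867.
Repeated squaring mod 13735: 12056^1 ≡ 12056, 12056^2 ≡ 3366, 12056^4 ≡ 12316, 12056^8 ≡ 8251, 12056^16 ≡ 8341, 12056^32 ≡ 4506, 12056^64 ≡ 3706, 12056^128 ≡ 13171, 12056^256 ≡ 2191, 12056^512 ≡ 6966, 12056^1024 ≡ 13136, 12056^2048 ≡ 1691, 12056^4096 ≡ 2601.
6867 = 4096 + 2048 + 512 + 128 + 64 + 16 + 2 + 1, so 12056^6867 ≡ 2601·1691·6966·13171·3706·8341·3366·12056 ≡ 1276 (mod 13735).

1276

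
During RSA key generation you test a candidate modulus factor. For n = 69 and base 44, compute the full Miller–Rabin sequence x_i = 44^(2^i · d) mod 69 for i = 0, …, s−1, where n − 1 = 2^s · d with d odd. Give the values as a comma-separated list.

n − 1 = 68 = 2^2 · 17, so s = 2 and d = 17.
x_0 = 44^17 mod 69 = 5.
x_1 = 5^2 mod 69 = 25.

5, 25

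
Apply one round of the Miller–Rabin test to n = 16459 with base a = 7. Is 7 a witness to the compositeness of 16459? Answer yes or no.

n − 1 = 16458 = 2^1 · 8229, so s = 1 and d = 8229.
x_0 = 7^8229 mod 16459 = 10748.
x_0 ∉ {1, 16458} and s = 1, so 7 is a Miller–Rabin witness and 16459 is composite.

yes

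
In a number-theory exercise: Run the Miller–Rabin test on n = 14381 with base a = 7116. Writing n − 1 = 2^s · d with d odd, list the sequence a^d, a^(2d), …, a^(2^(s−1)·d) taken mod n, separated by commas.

13747, 13669

n − 1 = 14380 = 2^2 · 3595, so s = 2 and d = 3595.
x_0 = 7116^3595 mod 14381 = 13747.
x_1 = 13747^2 mod 14381 = 13669.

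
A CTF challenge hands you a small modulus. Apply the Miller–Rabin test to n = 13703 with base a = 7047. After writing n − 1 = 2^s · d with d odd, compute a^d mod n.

3562

n − 1 = 13702 = 2^1 · 6851, so s = 1 and d = 6851.
Repeated squaring mod 13703: 7047^1 ≡ 7047, 7047^2 ≡ 537, 7047^4 ≡ 606, 7047^8 ≡ 10958, 7047^16 ≡ 12078, 7047^32 ≡ 9649, 7047^64 ≡ 5019, 7047^128 ≡ 4247, 7047^256 ≡ 3861, 7047^512 ≡ 12160, 7047^1024 ≡ 10230, 7047^2048 ≡ 3089, 7047^4096 ≡ 4633.
6851 = 4096 + 2048 + 512 + 128 + 64 + 2 + 1, so 7047^6851 ≡ 4633·3089·12160·4247·5019·537·7047 ≡ 3562 (mod 13703).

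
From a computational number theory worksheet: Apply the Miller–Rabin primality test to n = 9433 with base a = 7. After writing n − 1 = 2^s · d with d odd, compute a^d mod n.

n − 1 = 9432 = 2^3 · 1179, so s = 3 and d = 1179.
7^1179 mod 9433 = 9432.

9432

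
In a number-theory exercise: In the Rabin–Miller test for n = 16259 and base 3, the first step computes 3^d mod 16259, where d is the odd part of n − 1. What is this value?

n − 1 = 16258 = 2^1 · 8129, so s = 1 and d = 8129.
Repeated squaring mod 16259: 3^1 ≡ 3, 3^2 ≡ 9, 3^4 ≡ 81, 3^8 ≡ 6561, 3^16 ≡ 9148, 3^32 ≡ 831, 3^64 ≡ 7683, 3^128 ≡ 8319, 3^256 ≡ 7457, 3^512 ≡ 1069, 3^1024 ≡ 4631, 3^2048 ≡ 540, 3^4096 ≡ 15197.
8129 = 4096 + 2048 + 1024 + 512 + 256 + 128 + 64 + 1, so 3^8129 ≡ 15197·540·4631·1069·7457·8319·7683·3 ≡ 13506 (mod 16259).

13506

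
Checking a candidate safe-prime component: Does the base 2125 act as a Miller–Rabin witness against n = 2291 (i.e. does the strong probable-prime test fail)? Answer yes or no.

n − 1 = 2290 = 2^1 · 1145, so s = 1 and d = 1145.
x_0 = 2125^1145 mod 2291 = 229.
x_0 ∉ {1, 2290} and s = 1, so 2125 is a Miller–Rabin witness and 2291 is composite.

yes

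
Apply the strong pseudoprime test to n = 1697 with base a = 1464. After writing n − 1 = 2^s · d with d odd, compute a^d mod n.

n − 1 = 1696 = 2^5 · 53, so s = 5 and d = 53.
1464^53 mod 1697 = 292.

292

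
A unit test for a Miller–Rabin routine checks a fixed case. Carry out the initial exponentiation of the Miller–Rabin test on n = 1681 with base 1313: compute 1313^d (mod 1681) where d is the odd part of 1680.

1600

n − 1 = 1680 = 2^4 · 105, so s = 4 and d = 105.
1313^105 mod 1681 = 1600.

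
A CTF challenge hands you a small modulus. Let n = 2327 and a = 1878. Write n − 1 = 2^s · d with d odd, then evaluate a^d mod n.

1077

n − 1 = 2326 = 2^1 · 1163, so s = 1 and d = 1163.
Repeated squaring mod 2327: 1878^1 ≡ 1878, 1878^2 ≡ 1479, 1878^4 ≡ 61, 1878^8 ≡ 1394, 1878^16 ≡ 191, 1878^32 ≡ 1576, 1878^64 ≡ 867, 1878^128 ≡ 68, 1878^256 ≡ 2297, 1878^512 ≡ 900, 1878^1024 ≡ 204.
1163 = 1024 + 128 + 8 + 2 + 1, so 1878^1163 ≡ 204·68·1394·1479·1878 ≡ 1077 (mod 2327).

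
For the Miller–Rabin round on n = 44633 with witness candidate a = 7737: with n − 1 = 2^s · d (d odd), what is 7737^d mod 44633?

233

n − 1 = 44632 = 2^3 · 5579, so s = 3 and d = 5579.
7737^5579 mod 44633 = 233.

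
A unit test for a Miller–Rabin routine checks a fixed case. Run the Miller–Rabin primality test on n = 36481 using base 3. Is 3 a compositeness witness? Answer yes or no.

yes

n − 1 = 36480 = 2^7 · 285, so s = 7 and d = 285.
Repeated squaring mod 36481: 3^1 ≡ 3, 3^2 ≡ 9, 3^4 ≡ 81, 3^8 ≡ 6561, 3^16 ≡ 35622, 3^32 ≡ 8261, 3^64 ≡ 24651, 3^128 ≡ 7784, 3^256 ≡ 32196.
285 = 256 + 16 + 8 + 4 + 1, so 3^285 ≡ 32196·35622·6561·81·3 ≡ 4967 (mod 36481).
x_0 = 3^285 mod 36481 = 4967.
x_0 is neither 1 nor 36480, so continue squaring.
x_1 = 4967^2 mod 36481 = 9933.
x_2 = 9933^2 mod 36481 = 19865.
x_3 = 19865^2 mod 36481 = 3248.
x_4 = 3248^2 mod 36481 = 6495.
x_5 = 6495^2 mod 36481 = 12989.
x_6 = 12989^2 mod 36481 = 25977.
Reached i = s−1 = 6 without hitting −1: 3 is a Miller–Rabin witness and 36481 is composite.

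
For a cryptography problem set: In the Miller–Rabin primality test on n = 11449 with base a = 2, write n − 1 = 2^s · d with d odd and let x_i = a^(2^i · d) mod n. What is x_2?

n − 1 = 11448 = 2^3 · 1431, so s = 3 and d = 1431.
By repeated squaring, 2^1431 ≡ 9843 (mod 11449).
x_0 = 9843.
x_1 = 9843^2 mod 11449 = 3211.
x_2 = 3211^2 mod 11449 = 6421.

6421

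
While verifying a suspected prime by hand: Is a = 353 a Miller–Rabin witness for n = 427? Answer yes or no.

no

n − 1 = 426 = 2^1 · 213, so s = 1 and d = 213.
x_0 = 353^213 mod 427 = 426.
x_0 = 426 ≡ −1, so 353 is not a witness.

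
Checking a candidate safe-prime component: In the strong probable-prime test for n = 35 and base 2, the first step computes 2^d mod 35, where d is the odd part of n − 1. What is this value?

n − 1 = 34 = 2^1 · 17, so s = 1 and d = 17.
By repeated squaring, 2^17 ≡ 32 (mod 35).

32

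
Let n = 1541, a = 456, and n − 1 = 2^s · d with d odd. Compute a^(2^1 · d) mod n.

n − 1 = 1540 = 2^2 · 385, so s = 2 and d = 385.
x_0 = 456^385 mod 1541 = 1310.
x_1 = 1310^2 mod 1541 = 967.

967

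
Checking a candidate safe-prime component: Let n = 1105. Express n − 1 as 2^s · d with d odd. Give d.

Halving: 1104 → 552 → 276 → 138 → 69; 69 is odd.
So 1104 = 2^4 · 69.

69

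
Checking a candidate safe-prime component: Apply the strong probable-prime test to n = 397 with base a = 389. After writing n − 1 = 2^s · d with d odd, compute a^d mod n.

n − 1 = 396 = 2^2 · 99, so s = 2 and d = 99.
By repeated squaring, 389^99 ≡ 63 (mod 397).

63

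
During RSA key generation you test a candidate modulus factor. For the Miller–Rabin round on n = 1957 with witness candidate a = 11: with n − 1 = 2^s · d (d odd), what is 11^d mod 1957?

628

n − 1 = 1956 = 2^2 · 489, so s = 2 and d = 489.
11^489 mod 1957 = 628.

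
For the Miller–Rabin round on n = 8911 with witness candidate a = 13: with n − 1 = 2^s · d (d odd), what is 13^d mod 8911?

8910

n − 1 = 8910 = 2^1 · 4455, so s = 1 and d = 4455.
13^4455 mod 8911 = 8910.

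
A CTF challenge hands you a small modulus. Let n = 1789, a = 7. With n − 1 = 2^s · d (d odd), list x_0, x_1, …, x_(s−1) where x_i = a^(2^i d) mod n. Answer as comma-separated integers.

1788, 1

n − 1 = 1788 = 2^2 · 447, so s = 2 and d = 447.
x_0 = 7^447 mod 1789 = 1788.
x_1 = 1788^2 mod 1789 = 1.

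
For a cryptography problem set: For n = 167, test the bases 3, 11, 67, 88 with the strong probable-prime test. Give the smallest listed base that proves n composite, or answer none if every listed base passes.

n − 1 = 166 = 2^1 · 83, so s = 1 and d = 83.
Base 3: x_0 = 3^83 mod 167 = 1. x_0 = 1, so 3 is not a witness.
Base 11: x_0 = 11^83 mod 167 = 1. x_0 = 1, so 11 is not a witness.
Base 67: x_0 = 67^83 mod 167 = 166. x_0 = 166 ≡ −1, so 67 is not a witness.
Base 88: x_0 = 88^83 mod 167 = 1. x_0 = 1, so 88 is not a witness.
No listed base is a witness for 167.

none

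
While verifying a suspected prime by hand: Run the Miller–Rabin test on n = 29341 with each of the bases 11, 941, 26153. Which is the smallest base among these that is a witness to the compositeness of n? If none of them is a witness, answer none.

n − 1 = 29340 = 2^2 · 7335, so s = 2 and d = 7335.
Base 11: x_0 = 11^7335 mod 29341 = 1331. x_0 is neither 1 nor 29340, so continue squaring. x_1 = 1331^2 mod 29341 = 11101. Reached i = s−1 = 1 without hitting −1: 11 is a Miller–Rabin witness and 29341 is composite.
Base 941: x_0 = 941^7335 mod 29341 = 28010. x_0 is neither 1 nor 29340, so continue squaring. x_1 = 28010^2 mod 29341 = 11101. Reached i = s−1 = 1 without hitting −1: 941 is a Miller–Rabin witness and 29341 is composite.
Base 26153: x_0 = 26153^7335 mod 29341 = 9515. x_0 is neither 1 nor 29340, so continue squaring. x_1 = 9515^2 mod 29341 = 18240. Reached i = s−1 = 1 without hitting −1: 26153 is a Miller–Rabin witness and 29341 is composite.
The smallest witness among the given bases is 11.

11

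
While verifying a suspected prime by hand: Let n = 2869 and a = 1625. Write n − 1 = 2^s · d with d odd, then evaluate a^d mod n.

711

n − 1 = 2868 = 2^2 · 717, so s = 2 and d = 717.
Repeated squaring mod 2869: 1625^1 ≡ 1625, 1625^2 ≡ 1145, 1625^4 ≡ 2761, 1625^8 ≡ 188, 1625^16 ≡ 916, 1625^32 ≡ 1308, 1625^64 ≡ 940, 1625^128 ≡ 2817, 1625^256 ≡ 2704, 1625^512 ≡ 1404.
717 = 512 + 128 + 64 + 8 + 4 + 1, so 1625^717 ≡ 1404·2817·940·188·2761·1625 ≡ 711 (mod 2869).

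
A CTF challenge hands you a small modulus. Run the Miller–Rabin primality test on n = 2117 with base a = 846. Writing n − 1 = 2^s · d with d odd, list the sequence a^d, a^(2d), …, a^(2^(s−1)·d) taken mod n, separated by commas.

n − 1 = 2116 = 2^2 · 529, so s = 2 and d = 529.
x_0 = 846^529 mod 2117 = 2014.
x_1 = 2014^2 mod 2117 = 24.

2014, 24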